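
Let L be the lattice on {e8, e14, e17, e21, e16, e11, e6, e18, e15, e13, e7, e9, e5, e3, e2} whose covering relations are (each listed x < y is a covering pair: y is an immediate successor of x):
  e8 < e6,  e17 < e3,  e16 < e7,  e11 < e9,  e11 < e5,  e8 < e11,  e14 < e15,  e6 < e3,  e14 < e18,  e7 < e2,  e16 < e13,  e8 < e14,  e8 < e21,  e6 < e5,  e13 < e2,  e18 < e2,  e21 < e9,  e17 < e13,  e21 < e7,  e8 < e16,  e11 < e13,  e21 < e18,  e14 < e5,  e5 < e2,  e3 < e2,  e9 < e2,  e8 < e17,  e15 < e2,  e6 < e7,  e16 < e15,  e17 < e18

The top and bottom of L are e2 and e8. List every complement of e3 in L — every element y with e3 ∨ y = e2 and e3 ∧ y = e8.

Need y with e3 ∨ y = e2 and e3 ∧ y = e8.
Checking each element gives: e11, e14, e15, e16, e21, e9.

e11, e14, e15, e16, e21, e9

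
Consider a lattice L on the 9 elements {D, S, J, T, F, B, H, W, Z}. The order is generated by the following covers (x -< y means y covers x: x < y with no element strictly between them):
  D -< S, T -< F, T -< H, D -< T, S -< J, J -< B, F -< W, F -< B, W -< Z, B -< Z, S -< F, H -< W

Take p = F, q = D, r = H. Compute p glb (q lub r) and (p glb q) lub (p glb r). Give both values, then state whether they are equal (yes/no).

q lub r = H, so p glb (q lub r) = F glb H = T.
p glb q = D and p glb r = T, so (p glb q) lub (p glb r) = D lub T = T.
Equal: yes.

T; T; yes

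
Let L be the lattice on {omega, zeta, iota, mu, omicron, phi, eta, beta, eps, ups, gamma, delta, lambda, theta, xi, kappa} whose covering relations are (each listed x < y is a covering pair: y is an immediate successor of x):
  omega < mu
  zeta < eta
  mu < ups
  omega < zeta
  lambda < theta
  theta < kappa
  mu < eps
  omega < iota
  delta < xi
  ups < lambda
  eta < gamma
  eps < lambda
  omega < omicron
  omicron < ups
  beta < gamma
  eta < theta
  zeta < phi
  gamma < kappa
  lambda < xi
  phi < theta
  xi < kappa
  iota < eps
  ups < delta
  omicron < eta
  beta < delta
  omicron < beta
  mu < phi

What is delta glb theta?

Common lower bounds of {delta, theta}: mu, omega, omicron, ups.
The greatest among these is ups.

ups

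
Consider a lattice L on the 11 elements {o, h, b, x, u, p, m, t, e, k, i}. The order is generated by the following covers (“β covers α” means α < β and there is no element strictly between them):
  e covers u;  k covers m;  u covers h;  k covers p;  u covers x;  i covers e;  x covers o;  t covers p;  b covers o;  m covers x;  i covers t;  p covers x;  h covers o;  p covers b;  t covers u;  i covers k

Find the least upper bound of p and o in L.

Common upper bounds of {p, o}: i, k, p, t.
The least among these is p.

p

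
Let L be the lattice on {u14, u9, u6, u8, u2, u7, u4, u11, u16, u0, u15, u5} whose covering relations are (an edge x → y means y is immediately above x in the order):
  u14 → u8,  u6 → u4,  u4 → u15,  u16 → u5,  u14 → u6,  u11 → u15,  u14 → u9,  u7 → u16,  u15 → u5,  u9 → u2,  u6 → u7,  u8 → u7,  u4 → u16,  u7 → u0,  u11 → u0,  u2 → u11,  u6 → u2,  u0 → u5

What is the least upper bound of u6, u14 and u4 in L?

Common upper bounds of {u6, u14, u4}: u15, u16, u4, u5.
The least among these is u4.

u4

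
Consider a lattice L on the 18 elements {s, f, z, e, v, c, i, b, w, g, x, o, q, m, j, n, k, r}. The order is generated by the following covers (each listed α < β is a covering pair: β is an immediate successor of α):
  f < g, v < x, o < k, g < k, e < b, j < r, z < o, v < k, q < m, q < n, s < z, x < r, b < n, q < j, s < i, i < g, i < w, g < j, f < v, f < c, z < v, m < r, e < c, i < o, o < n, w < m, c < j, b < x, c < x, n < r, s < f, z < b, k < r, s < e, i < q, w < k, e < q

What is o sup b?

n

Common upper bounds of {o, b}: n, r.
The least among these is n.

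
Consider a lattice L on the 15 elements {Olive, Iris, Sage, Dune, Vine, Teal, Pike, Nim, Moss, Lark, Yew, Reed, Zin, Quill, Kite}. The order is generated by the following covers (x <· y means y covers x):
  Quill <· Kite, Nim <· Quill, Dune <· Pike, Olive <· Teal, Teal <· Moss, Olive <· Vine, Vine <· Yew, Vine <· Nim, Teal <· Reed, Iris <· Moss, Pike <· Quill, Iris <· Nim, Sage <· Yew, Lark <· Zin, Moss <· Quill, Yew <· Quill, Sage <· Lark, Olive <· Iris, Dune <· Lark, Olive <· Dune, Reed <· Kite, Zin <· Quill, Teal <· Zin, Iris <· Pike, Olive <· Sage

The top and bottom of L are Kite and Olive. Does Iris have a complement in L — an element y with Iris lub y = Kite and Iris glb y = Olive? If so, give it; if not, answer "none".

Reed

Need y with Iris ∨ y = Kite and Iris ∧ y = Olive.
Checking each element gives: Reed.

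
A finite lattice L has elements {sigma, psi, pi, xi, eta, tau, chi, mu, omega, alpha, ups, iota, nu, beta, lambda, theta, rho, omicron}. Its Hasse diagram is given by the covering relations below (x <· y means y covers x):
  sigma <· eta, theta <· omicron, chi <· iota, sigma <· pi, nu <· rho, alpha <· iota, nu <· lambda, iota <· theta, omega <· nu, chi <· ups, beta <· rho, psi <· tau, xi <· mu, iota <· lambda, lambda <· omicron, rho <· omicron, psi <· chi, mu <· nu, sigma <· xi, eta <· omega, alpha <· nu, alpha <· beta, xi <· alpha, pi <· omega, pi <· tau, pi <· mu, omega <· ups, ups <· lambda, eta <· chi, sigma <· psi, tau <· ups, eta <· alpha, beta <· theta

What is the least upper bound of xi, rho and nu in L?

rho

Common upper bounds of {xi, rho, nu}: omicron, rho.
The least among these is rho.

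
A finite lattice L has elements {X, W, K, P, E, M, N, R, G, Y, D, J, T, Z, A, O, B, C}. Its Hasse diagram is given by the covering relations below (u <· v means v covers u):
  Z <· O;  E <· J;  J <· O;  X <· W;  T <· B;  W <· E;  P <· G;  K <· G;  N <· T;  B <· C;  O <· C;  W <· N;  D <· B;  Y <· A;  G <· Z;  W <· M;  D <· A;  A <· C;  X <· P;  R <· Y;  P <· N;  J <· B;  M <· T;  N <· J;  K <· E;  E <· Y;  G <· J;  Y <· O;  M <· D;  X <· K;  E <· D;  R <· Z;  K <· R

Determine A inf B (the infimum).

D

Common lower bounds of {A, B}: D, E, K, M, W, X.
The greatest among these is D.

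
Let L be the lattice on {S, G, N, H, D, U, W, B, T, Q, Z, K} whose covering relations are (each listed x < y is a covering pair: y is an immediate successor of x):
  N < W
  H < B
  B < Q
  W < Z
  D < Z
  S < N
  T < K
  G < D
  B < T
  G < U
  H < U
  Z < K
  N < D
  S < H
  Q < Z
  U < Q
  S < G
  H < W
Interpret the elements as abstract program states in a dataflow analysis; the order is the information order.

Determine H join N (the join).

Common upper bounds of {H, N}: K, W, Z.
The least among these is W.

W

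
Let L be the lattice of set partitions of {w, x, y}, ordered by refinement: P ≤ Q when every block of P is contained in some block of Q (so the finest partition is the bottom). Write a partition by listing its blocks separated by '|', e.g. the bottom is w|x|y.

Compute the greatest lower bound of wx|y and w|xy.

The meet (common refinement) of wx|y and w|xy intersects blocks pairwise, giving w|x|y.

w|x|y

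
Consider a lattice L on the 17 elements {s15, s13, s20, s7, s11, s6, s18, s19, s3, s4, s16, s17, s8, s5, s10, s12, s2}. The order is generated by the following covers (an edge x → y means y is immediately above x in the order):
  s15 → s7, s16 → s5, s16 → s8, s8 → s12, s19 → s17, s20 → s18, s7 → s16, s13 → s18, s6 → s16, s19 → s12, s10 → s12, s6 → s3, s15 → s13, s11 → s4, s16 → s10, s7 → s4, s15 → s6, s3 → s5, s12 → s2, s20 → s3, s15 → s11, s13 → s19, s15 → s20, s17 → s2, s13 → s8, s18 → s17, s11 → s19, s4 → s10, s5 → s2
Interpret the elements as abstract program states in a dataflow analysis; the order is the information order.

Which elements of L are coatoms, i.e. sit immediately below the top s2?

The coatoms are exactly the elements covered by s2: s12, s17, s5.

s12, s17, s5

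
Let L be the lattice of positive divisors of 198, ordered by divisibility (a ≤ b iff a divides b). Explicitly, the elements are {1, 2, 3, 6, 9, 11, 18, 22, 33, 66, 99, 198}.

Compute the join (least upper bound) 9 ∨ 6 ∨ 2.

In the divisibility order, the join is the least common multiple: lcm(9, 6, 2) = 18.

18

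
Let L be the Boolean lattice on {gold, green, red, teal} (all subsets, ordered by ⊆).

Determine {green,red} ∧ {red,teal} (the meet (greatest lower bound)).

Under ⊆, meet is intersection: {green,red} ∩ {red,teal} = {red}.

{red}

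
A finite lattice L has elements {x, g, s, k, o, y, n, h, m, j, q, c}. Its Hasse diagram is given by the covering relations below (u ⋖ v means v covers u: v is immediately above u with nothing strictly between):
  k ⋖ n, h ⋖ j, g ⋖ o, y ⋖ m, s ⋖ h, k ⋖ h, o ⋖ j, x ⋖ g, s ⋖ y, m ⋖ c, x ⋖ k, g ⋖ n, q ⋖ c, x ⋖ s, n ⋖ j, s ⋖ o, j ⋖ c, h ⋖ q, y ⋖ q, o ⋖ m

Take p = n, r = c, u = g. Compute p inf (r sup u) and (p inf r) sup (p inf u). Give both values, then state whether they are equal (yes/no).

r sup u = c, so p inf (r sup u) = n inf c = n.
p inf r = n and p inf u = g, so (p inf r) sup (p inf u) = n sup g = n.
Equal: yes.

n; n; yes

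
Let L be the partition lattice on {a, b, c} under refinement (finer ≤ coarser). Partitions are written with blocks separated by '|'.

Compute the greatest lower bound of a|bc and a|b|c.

The meet (common refinement) of a|bc and a|b|c intersects blocks pairwise, giving a|b|c.

a|b|c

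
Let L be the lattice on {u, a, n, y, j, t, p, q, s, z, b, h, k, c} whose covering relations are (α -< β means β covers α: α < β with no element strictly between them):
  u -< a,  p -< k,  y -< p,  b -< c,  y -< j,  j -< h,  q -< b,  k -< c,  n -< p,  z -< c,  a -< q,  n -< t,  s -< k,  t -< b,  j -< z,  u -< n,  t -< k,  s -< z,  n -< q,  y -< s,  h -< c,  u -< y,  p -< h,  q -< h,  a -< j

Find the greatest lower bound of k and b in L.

t

Common lower bounds of {k, b}: n, t, u.
The greatest among these is t.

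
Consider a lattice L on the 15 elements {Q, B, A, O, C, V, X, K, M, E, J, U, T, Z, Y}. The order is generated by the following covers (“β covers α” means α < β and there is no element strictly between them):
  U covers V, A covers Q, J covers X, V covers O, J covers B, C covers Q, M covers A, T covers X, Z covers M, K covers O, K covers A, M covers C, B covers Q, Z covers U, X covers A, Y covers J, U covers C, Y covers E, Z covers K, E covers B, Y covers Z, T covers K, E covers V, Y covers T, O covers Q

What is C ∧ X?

Common lower bounds of {C, X}: Q.
The greatest among these is Q.

Q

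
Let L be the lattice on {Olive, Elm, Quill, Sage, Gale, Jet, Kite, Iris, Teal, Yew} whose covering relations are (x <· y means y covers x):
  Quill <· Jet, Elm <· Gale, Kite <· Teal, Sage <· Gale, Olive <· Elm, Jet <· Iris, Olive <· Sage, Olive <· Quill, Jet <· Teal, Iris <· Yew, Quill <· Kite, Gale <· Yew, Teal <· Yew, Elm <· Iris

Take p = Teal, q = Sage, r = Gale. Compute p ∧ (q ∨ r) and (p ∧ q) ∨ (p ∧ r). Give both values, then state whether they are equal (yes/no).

Olive; Olive; yes

q ∨ r = Gale, so p ∧ (q ∨ r) = Teal ∧ Gale = Olive.
p ∧ q = Olive and p ∧ r = Olive, so (p ∧ q) ∨ (p ∧ r) = Olive ∨ Olive = Olive.
Equal: yes.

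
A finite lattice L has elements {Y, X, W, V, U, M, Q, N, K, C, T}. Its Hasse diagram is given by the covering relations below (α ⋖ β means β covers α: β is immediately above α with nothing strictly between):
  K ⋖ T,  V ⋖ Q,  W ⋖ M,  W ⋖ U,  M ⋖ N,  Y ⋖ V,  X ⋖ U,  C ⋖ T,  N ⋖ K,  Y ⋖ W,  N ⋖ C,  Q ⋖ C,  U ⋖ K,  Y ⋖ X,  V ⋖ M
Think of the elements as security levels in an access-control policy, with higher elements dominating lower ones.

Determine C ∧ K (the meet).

Common lower bounds of {C, K}: M, N, V, W, Y.
The greatest among these is N.

N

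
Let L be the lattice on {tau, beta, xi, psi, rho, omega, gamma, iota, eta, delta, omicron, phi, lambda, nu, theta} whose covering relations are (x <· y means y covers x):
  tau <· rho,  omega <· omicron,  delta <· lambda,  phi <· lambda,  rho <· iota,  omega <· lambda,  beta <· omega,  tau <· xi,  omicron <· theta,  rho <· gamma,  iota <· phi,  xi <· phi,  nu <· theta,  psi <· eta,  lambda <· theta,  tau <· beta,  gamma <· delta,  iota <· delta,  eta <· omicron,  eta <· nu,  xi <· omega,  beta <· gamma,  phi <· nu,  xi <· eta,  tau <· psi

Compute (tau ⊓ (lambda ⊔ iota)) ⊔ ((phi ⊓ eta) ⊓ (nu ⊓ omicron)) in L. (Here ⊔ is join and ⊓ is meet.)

xi

lambda ∨ iota = lambda
tau ∧ lambda = tau
phi ∧ eta = xi
nu ∧ omicron = eta
xi ∧ eta = xi
tau ∨ xi = xi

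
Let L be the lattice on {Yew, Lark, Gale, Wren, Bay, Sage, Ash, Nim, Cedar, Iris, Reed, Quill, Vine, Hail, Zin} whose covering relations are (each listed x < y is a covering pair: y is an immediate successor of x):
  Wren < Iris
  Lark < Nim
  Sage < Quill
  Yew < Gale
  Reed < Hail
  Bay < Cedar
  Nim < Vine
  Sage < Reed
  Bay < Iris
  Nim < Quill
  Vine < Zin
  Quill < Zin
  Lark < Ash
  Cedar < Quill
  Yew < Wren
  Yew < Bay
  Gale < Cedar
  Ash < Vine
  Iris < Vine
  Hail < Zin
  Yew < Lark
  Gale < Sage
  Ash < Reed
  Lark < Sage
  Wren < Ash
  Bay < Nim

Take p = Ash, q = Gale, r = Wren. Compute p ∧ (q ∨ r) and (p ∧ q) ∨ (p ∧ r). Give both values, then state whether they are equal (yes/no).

Ash; Wren; no

q ∨ r = Reed, so p ∧ (q ∨ r) = Ash ∧ Reed = Ash.
p ∧ q = Yew and p ∧ r = Wren, so (p ∧ q) ∨ (p ∧ r) = Yew ∨ Wren = Wren.
Equal: no.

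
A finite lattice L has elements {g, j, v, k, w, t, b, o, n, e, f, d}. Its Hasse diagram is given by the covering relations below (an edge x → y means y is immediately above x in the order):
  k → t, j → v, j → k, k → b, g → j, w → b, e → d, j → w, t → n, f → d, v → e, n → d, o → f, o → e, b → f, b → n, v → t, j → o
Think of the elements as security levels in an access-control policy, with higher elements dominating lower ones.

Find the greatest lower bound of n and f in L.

b

Common lower bounds of {n, f}: b, g, j, k, w.
The greatest among these is b.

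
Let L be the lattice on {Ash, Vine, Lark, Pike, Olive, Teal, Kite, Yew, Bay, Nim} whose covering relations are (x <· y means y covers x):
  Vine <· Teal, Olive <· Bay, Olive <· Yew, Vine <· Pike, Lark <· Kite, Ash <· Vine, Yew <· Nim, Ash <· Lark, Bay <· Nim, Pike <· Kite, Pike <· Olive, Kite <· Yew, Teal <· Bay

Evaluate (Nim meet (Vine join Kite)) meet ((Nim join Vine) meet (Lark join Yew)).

Vine ∨ Kite = Kite
Nim ∧ Kite = Kite
Nim ∨ Vine = Nim
Lark ∨ Yew = Yew
Nim ∧ Yew = Yew
Kite ∧ Yew = Kite

Kite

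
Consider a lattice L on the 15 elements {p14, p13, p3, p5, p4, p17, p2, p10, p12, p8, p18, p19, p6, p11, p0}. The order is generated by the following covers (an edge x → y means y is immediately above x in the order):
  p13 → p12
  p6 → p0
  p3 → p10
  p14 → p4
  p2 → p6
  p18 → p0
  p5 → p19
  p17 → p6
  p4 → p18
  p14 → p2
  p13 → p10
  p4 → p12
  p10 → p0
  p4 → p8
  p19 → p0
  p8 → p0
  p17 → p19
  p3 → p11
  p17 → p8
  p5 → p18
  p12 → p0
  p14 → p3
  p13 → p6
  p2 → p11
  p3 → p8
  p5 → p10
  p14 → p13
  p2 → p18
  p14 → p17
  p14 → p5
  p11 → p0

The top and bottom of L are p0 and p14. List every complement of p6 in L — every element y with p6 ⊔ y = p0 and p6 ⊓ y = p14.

p3, p4, p5

Need y with p6 ∨ y = p0 and p6 ∧ y = p14.
Checking each element gives: p3, p4, p5.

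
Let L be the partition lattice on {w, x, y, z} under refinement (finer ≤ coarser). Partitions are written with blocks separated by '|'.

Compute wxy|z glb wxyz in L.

wxy|z ∧ wxyz = wxy|z

wxy|z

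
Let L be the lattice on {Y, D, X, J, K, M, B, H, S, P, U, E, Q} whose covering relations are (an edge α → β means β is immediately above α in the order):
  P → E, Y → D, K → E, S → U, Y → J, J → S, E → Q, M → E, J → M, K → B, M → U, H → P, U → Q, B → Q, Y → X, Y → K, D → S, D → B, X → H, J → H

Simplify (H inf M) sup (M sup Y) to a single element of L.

H ∧ M = J
M ∨ Y = M
J ∨ M = M

M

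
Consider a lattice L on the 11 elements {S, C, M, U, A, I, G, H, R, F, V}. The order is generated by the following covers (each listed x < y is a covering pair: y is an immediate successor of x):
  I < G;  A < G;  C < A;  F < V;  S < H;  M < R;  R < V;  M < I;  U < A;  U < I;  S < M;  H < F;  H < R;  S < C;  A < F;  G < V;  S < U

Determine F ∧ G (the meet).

A

Common lower bounds of {F, G}: A, C, S, U.
The greatest among these is A.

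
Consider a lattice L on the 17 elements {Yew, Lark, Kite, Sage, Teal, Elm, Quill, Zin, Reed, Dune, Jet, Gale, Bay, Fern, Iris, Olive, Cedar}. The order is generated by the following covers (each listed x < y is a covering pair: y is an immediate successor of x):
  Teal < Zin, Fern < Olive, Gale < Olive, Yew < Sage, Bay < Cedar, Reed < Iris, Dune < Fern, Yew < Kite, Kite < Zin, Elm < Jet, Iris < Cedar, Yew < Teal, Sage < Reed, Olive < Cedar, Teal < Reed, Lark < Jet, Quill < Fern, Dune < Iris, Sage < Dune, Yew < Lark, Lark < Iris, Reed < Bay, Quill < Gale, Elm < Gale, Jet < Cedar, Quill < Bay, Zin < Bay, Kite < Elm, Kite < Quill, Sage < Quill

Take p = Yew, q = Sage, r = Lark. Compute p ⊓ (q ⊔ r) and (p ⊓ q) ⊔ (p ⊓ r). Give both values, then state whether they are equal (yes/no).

q ⊔ r = Iris, so p ⊓ (q ⊔ r) = Yew ⊓ Iris = Yew.
p ⊓ q = Yew and p ⊓ r = Yew, so (p ⊓ q) ⊔ (p ⊓ r) = Yew ⊔ Yew = Yew.
Equal: yes.

Yew; Yew; yes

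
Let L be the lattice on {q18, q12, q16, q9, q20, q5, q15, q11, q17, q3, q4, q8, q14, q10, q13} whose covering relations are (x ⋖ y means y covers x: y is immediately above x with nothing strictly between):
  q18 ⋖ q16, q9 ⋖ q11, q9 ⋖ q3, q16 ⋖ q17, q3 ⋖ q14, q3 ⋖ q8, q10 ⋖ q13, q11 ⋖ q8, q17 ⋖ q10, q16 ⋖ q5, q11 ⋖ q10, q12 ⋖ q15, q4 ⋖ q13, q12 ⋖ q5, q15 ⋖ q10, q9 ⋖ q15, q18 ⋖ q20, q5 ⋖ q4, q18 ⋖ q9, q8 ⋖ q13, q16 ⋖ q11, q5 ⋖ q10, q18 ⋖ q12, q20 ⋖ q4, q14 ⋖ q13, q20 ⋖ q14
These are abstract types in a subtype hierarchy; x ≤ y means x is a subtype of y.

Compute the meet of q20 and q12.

Common lower bounds of {q20, q12}: q18.
The greatest among these is q18.

q18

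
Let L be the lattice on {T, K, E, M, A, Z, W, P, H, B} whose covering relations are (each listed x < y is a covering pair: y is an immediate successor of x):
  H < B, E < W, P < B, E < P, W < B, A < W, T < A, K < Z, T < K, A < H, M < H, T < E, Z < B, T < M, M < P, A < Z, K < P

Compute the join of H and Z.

Common upper bounds of {H, Z}: B.
The least among these is B.

B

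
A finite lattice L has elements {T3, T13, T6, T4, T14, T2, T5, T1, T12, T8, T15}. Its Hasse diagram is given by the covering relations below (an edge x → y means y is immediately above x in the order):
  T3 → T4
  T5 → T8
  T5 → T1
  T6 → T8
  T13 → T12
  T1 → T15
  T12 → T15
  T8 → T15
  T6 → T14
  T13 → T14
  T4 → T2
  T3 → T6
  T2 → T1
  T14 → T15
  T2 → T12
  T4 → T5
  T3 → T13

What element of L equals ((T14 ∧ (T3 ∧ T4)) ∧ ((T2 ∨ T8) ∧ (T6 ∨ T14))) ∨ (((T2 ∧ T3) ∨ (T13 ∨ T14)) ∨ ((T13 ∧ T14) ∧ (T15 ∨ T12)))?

T3 ∧ T4 = T3
T14 ∧ T3 = T3
T2 ∨ T8 = T15
T6 ∨ T14 = T14
T15 ∧ T14 = T14
T3 ∧ T14 = T3
T2 ∧ T3 = T3
T13 ∨ T14 = T14
T3 ∨ T14 = T14
T13 ∧ T14 = T13
T15 ∨ T12 = T15
T13 ∧ T15 = T13
T14 ∨ T13 = T14
T3 ∨ T14 = T14

T14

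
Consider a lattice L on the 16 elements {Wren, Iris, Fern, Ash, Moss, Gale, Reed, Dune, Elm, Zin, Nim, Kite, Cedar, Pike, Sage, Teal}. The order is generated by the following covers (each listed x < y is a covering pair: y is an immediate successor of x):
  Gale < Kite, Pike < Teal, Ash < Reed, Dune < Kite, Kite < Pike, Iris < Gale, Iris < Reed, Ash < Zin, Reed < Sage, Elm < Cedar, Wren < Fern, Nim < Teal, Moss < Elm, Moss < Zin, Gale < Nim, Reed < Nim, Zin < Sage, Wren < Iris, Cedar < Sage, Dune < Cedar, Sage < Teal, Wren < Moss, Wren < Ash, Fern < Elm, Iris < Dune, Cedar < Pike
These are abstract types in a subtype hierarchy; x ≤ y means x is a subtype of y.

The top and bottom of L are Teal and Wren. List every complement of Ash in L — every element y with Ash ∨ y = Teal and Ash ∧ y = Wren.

Kite, Pike

Need y with Ash ∨ y = Teal and Ash ∧ y = Wren.
Checking each element gives: Kite, Pike.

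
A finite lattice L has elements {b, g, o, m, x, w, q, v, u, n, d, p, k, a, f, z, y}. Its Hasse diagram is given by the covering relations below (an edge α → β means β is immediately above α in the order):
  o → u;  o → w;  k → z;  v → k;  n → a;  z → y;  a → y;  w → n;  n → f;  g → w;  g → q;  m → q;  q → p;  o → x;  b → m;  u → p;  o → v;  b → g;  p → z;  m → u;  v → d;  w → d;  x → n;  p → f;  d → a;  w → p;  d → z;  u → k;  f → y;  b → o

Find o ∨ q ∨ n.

f

Common upper bounds of {o, q, n}: f, y.
The least among these is f.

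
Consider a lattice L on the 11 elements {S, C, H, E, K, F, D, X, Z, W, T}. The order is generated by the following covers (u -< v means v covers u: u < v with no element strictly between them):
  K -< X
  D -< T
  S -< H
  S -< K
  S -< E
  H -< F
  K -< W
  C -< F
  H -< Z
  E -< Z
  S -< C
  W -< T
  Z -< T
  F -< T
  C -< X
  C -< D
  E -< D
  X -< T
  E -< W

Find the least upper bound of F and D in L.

T

Common upper bounds of {F, D}: T.
The least among these is T.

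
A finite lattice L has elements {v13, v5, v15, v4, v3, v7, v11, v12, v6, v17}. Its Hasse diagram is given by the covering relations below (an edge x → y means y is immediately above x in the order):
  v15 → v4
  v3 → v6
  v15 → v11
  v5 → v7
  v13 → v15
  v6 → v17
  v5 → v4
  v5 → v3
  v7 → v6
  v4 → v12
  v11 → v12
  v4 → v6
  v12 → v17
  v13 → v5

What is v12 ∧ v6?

v4

Common lower bounds of {v12, v6}: v13, v15, v4, v5.
The greatest among these is v4.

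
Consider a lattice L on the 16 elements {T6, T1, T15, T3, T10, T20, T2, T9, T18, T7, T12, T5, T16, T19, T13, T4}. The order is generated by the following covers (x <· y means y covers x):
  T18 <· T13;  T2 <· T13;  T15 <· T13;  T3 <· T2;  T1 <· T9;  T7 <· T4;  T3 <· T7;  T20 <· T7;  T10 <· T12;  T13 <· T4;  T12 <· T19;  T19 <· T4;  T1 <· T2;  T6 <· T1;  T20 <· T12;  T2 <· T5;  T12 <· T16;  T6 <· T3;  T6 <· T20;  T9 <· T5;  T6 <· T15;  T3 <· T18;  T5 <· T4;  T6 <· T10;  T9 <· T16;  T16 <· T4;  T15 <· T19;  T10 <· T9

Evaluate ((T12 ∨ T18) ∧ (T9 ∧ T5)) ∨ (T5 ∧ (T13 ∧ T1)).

T9

T12 ∨ T18 = T4
T9 ∧ T5 = T9
T4 ∧ T9 = T9
T13 ∧ T1 = T1
T5 ∧ T1 = T1
T9 ∨ T1 = T9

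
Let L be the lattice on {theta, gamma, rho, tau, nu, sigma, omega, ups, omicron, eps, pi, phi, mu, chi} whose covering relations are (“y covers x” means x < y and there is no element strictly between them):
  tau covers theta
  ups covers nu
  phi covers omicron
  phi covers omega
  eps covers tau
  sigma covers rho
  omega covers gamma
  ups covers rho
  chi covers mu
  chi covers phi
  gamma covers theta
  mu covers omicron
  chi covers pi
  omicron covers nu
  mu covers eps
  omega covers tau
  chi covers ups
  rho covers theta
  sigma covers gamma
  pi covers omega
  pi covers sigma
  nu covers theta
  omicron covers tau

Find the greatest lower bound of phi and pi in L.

omega

Common lower bounds of {phi, pi}: gamma, omega, tau, theta.
The greatest among these is omega.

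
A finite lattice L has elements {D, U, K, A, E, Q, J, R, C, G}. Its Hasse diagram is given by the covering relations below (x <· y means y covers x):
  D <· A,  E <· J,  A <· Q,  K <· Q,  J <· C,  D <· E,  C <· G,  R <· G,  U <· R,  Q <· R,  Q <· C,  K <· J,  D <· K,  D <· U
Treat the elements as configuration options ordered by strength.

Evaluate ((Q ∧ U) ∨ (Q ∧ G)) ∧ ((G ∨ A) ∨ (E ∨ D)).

Q ∧ U = D
Q ∧ G = Q
D ∨ Q = Q
G ∨ A = G
E ∨ D = E
G ∨ E = G
Q ∧ G = Q

Q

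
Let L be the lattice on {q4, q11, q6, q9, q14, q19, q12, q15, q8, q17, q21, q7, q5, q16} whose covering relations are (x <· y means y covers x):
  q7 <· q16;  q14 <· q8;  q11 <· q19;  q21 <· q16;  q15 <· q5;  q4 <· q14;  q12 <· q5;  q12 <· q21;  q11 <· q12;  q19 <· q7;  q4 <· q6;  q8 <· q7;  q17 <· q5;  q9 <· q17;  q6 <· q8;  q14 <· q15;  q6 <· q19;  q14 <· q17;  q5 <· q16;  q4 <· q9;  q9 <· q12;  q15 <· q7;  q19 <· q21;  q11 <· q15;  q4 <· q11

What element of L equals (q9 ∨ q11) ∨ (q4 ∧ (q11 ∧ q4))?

q12

q9 ∨ q11 = q12
q11 ∧ q4 = q4
q4 ∧ q4 = q4
q12 ∨ q4 = q12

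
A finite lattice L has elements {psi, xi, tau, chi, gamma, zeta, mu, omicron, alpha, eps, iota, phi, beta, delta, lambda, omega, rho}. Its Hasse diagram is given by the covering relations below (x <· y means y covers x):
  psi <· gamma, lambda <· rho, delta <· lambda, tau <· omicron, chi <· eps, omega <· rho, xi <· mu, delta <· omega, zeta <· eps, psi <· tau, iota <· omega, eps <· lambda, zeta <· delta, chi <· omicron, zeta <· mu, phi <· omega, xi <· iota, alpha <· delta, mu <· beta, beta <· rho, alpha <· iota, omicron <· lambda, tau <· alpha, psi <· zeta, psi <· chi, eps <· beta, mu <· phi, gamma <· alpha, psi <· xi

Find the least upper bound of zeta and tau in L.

delta

Common upper bounds of {zeta, tau}: delta, lambda, omega, rho.
The least among these is delta.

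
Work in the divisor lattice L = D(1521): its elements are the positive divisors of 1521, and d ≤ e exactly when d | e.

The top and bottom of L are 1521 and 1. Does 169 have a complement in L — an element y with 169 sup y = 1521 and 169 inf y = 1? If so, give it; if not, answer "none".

Need y with 169 ∨ y = 1521 and 169 ∧ y = 1.
Checking each element gives: 9.

9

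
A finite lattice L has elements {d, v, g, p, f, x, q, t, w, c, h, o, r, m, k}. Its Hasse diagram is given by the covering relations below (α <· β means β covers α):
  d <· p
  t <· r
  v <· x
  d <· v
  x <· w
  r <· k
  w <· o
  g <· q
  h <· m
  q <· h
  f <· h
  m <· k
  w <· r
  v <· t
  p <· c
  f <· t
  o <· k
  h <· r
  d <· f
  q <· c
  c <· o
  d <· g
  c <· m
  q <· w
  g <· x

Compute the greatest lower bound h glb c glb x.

g

Common lower bounds of {h, c, x}: d, g.
The greatest among these is g.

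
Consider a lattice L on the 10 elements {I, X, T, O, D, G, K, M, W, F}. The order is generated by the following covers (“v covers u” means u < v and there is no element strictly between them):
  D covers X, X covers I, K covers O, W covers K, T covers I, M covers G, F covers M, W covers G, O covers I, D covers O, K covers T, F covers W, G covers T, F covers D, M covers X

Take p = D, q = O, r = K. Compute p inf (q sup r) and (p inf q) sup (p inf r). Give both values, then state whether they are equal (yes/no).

q sup r = K, so p inf (q sup r) = D inf K = O.
p inf q = O and p inf r = O, so (p inf q) sup (p inf r) = O sup O = O.
Equal: yes.

O; O; yes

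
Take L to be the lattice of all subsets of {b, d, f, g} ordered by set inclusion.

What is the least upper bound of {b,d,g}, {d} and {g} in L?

Under ⊆, join is union: {b,d,g} ∪ {d} ∪ {g} = {b,d,g}.

{b,d,g}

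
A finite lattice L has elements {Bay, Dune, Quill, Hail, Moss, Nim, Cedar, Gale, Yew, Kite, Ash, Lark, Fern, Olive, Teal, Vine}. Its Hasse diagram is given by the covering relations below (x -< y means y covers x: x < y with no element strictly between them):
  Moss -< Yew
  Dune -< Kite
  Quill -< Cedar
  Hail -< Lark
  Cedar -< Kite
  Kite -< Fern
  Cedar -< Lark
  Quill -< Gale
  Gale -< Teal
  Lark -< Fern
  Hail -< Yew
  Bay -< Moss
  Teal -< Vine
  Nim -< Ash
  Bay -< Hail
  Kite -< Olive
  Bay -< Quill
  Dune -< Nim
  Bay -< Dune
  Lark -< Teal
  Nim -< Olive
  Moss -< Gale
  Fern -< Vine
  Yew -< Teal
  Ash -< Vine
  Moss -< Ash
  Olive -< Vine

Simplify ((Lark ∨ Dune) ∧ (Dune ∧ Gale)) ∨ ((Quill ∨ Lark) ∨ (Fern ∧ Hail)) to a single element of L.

Lark ∨ Dune = Fern
Dune ∧ Gale = Bay
Fern ∧ Bay = Bay
Quill ∨ Lark = Lark
Fern ∧ Hail = Hail
Lark ∨ Hail = Lark
Bay ∨ Lark = Lark

Lark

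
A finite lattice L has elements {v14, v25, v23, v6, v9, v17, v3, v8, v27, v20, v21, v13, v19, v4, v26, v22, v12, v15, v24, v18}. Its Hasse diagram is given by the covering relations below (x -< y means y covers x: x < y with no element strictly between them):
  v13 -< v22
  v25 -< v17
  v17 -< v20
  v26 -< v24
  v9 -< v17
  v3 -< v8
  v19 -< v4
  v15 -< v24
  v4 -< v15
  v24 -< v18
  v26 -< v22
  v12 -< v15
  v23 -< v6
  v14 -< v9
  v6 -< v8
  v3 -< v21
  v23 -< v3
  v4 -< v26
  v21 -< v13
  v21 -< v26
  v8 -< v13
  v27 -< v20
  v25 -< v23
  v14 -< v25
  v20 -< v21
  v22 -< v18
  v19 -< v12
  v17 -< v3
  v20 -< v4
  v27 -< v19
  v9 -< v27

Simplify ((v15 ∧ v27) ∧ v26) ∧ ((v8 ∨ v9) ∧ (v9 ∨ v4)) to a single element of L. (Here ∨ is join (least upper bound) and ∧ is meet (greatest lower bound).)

v15 ∧ v27 = v27
v27 ∧ v26 = v27
v8 ∨ v9 = v8
v9 ∨ v4 = v4
v8 ∧ v4 = v17
v27 ∧ v17 = v9

v9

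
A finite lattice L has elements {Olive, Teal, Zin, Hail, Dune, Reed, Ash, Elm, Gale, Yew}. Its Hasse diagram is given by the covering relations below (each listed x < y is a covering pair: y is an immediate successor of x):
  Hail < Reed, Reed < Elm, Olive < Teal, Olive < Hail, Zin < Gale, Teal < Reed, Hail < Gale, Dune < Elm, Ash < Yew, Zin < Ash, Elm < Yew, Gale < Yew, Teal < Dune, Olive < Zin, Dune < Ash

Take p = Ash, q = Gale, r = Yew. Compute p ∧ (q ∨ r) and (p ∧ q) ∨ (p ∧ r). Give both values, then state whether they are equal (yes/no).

q ∨ r = Yew, so p ∧ (q ∨ r) = Ash ∧ Yew = Ash.
p ∧ q = Zin and p ∧ r = Ash, so (p ∧ q) ∨ (p ∧ r) = Zin ∨ Ash = Ash.
Equal: yes.

Ash; Ash; yes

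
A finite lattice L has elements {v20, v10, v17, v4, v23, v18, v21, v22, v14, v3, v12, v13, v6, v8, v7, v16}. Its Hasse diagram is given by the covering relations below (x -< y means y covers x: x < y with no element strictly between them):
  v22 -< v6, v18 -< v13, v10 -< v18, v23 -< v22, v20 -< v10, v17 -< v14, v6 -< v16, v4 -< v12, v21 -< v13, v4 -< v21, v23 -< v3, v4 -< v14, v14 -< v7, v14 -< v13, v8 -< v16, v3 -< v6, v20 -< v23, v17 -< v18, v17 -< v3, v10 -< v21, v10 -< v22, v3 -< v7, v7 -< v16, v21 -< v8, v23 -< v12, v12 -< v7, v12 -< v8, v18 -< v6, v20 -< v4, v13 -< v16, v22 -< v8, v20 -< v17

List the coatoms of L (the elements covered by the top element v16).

v13, v6, v7, v8

The coatoms are exactly the elements covered by v16: v13, v6, v7, v8.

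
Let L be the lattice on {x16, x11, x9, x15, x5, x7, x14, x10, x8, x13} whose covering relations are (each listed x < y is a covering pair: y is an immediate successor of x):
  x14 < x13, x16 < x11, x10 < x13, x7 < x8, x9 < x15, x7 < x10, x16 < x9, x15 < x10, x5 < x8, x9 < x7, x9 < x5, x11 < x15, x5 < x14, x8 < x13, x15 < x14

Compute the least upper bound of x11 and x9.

x15

Common upper bounds of {x11, x9}: x10, x13, x14, x15.
The least among these is x15.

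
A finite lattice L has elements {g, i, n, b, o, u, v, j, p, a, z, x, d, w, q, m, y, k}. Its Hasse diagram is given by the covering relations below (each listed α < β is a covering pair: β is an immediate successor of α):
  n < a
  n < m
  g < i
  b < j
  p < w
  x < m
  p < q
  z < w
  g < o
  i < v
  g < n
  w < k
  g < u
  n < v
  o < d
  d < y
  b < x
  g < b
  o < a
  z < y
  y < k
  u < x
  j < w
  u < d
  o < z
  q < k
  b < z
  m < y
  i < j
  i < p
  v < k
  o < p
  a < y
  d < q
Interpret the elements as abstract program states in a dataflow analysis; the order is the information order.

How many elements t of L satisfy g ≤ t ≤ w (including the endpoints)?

8

The interval [g, w] = {b, g, i, j, o, p, w, z}, which has 8 elements.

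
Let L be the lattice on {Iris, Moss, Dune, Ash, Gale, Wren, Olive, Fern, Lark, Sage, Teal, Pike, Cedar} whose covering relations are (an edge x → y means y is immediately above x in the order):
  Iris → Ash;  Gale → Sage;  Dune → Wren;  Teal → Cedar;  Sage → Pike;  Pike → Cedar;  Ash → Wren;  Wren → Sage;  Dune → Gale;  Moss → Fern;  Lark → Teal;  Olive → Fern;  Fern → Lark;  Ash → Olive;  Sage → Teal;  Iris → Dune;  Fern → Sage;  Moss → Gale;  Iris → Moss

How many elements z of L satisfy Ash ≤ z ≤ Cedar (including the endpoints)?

9

The interval [Ash, Cedar] = {Ash, Cedar, Fern, Lark, Olive, Pike, Sage, Teal, Wren}, which has 9 elements.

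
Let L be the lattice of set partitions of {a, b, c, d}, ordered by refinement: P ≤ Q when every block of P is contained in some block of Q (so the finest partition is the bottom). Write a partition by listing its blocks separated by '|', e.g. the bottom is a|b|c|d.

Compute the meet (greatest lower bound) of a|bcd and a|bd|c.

a|bd|c

Common lower bounds of {a|bcd, a|bd|c}: a|bd|c, a|b|c|d.
The greatest among these is a|bd|c.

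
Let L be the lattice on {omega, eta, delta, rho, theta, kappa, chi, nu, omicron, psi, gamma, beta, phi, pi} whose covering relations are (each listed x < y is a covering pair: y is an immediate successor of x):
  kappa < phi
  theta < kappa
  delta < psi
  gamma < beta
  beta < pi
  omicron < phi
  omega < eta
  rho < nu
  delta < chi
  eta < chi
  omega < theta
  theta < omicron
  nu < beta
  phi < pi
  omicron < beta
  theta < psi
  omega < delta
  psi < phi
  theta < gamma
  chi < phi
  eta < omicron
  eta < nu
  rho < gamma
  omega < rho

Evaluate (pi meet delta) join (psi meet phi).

psi

pi ∧ delta = delta
psi ∧ phi = psi
delta ∨ psi = psi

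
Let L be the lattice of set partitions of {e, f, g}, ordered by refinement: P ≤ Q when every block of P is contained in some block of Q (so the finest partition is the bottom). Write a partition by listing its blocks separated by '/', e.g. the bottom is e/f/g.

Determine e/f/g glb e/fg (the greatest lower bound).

The meet (common refinement) of e/f/g and e/fg intersects blocks pairwise, giving e/f/g.

e/f/g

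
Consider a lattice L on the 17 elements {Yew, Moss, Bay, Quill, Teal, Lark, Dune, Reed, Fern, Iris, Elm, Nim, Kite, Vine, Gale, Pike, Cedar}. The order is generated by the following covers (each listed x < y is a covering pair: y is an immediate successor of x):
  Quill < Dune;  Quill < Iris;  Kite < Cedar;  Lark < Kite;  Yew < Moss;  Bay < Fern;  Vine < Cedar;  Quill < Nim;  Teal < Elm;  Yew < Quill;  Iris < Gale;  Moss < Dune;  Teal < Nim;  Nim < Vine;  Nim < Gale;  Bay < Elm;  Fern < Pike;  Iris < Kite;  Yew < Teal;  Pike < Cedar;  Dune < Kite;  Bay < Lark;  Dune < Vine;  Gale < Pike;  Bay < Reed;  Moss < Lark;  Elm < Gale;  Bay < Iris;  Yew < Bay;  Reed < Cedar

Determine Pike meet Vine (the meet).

Common lower bounds of {Pike, Vine}: Nim, Quill, Teal, Yew.
The greatest among these is Nim.

Nim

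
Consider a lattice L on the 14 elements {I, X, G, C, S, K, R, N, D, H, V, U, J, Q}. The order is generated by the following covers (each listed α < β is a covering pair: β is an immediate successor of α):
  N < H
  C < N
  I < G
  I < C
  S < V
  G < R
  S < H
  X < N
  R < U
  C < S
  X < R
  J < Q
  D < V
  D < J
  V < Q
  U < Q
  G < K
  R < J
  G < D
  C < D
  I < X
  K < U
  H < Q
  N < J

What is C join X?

Common upper bounds of {C, X}: H, J, N, Q.
The least among these is N.

N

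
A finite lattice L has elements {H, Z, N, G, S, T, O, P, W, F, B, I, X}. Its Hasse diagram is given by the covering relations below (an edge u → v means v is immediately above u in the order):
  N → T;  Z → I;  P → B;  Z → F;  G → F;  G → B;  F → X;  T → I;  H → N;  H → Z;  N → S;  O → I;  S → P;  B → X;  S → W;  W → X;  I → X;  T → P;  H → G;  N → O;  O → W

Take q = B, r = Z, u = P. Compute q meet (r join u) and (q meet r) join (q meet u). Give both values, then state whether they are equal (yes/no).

r join u = X, so q meet (r join u) = B meet X = B.
q meet r = H and q meet u = P, so (q meet r) join (q meet u) = H join P = P.
Equal: no.

B; P; no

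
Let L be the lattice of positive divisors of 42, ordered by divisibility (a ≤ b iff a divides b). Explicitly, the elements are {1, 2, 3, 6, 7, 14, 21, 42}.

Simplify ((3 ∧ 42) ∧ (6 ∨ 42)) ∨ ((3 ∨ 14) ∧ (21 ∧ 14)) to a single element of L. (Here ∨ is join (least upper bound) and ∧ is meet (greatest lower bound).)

21

3 ∧ 42 = 3
6 ∨ 42 = 42
3 ∧ 42 = 3
3 ∨ 14 = 42
21 ∧ 14 = 7
42 ∧ 7 = 7
3 ∨ 7 = 21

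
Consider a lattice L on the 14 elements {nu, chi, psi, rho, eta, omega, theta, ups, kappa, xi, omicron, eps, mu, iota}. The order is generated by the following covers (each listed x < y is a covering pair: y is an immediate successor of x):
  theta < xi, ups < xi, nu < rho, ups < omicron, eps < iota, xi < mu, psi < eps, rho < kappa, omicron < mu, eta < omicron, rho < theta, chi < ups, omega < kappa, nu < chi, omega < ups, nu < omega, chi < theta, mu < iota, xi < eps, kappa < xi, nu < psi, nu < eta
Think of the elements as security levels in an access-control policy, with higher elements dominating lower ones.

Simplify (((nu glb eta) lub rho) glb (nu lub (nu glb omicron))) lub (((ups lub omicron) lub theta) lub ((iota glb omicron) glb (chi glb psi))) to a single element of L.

nu ∧ eta = nu
nu ∨ rho = rho
nu ∧ omicron = nu
nu ∨ nu = nu
rho ∧ nu = nu
ups ∨ omicron = omicron
omicron ∨ theta = mu
iota ∧ omicron = omicron
chi ∧ psi = nu
omicron ∧ nu = nu
mu ∨ nu = mu
nu ∨ mu = mu

mu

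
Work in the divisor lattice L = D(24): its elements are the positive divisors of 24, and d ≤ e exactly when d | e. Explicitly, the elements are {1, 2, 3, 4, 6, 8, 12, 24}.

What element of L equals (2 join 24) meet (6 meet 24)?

2 ∨ 24 = 24
6 ∧ 24 = 6
24 ∧ 6 = 6

6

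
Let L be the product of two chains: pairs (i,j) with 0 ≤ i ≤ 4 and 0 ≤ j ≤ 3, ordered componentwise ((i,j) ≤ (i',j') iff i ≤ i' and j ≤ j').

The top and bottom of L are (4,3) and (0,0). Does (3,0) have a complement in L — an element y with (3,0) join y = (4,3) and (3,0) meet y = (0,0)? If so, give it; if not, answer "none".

For every candidate y, either (3,0) ∨ y ≠ (4,3) or (3,0) ∧ y ≠ (0,0); no complement exists.

none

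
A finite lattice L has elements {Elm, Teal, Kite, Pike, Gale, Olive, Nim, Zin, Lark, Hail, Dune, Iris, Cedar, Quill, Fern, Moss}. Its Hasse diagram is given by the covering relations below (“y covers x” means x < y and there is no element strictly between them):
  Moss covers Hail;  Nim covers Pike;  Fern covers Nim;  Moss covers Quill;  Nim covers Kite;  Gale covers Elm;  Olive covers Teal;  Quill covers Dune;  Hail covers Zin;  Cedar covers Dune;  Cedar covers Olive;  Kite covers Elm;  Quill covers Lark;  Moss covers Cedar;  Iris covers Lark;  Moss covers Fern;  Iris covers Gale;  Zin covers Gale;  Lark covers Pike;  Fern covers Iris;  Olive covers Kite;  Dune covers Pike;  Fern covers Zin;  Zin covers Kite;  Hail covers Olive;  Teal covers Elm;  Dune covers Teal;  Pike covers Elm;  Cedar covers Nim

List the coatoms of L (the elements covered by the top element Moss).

Cedar, Fern, Hail, Quill

The coatoms are exactly the elements covered by Moss: Cedar, Fern, Hail, Quill.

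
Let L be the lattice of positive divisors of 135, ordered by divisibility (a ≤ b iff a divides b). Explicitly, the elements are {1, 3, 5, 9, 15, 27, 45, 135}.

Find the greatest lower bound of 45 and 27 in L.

In the divisibility order, the meet is the greatest common divisor: gcd(45, 27) = 9.

9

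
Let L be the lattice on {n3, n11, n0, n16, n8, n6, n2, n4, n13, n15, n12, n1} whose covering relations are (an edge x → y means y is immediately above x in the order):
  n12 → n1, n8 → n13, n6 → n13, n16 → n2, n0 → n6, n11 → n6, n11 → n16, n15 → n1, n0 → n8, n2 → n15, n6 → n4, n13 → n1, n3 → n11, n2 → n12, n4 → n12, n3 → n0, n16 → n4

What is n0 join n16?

Common upper bounds of {n0, n16}: n1, n12, n4.
The least among these is n4.

n4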